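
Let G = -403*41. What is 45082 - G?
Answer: 61605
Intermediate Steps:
G = -16523
45082 - G = 45082 - 1*(-16523) = 45082 + 16523 = 61605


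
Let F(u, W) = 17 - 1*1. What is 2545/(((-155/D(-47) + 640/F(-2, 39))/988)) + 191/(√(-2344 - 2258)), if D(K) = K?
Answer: 23635924/407 - 191*I*√4602/4602 ≈ 58074.0 - 2.8155*I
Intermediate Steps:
F(u, W) = 16 (F(u, W) = 17 - 1 = 16)
2545/(((-155/D(-47) + 640/F(-2, 39))/988)) + 191/(√(-2344 - 2258)) = 2545/(((-155/(-47) + 640/16)/988)) + 191/(√(-2344 - 2258)) = 2545/(((-155*(-1/47) + 640*(1/16))*(1/988))) + 191/(√(-4602)) = 2545/(((155/47 + 40)*(1/988))) + 191/((I*√4602)) = 2545/(((2035/47)*(1/988))) + 191*(-I*√4602/4602) = 2545/(2035/46436) - 191*I*√4602/4602 = 2545*(46436/2035) - 191*I*√4602/4602 = 23635924/407 - 191*I*√4602/4602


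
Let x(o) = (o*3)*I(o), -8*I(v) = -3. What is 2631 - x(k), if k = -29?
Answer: 21309/8 ≈ 2663.6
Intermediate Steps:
I(v) = 3/8 (I(v) = -⅛*(-3) = 3/8)
x(o) = 9*o/8 (x(o) = (o*3)*(3/8) = (3*o)*(3/8) = 9*o/8)
2631 - x(k) = 2631 - 9*(-29)/8 = 2631 - 1*(-261/8) = 2631 + 261/8 = 21309/8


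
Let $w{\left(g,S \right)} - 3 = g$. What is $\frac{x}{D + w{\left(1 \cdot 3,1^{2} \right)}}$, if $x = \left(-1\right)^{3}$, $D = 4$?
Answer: $- \frac{1}{10} \approx -0.1$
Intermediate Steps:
$w{\left(g,S \right)} = 3 + g$
$x = -1$
$\frac{x}{D + w{\left(1 \cdot 3,1^{2} \right)}} = - \frac{1}{4 + \left(3 + 1 \cdot 3\right)} = - \frac{1}{4 + \left(3 + 3\right)} = - \frac{1}{4 + 6} = - \frac{1}{10}$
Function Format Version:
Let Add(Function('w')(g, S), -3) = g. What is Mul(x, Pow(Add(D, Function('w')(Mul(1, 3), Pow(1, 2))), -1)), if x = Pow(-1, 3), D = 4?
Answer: Rational(-1, 10) ≈ -0.10000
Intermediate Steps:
Function('w')(g, S) = Add(3, g)
x = -1
Mul(x, Pow(Add(D, Function('w')(Mul(1, 3), Pow(1, 2))), -1)) = Mul(-1, Pow(Add(4, Add(3, Mul(1, 3))), -1)) = Mul(-1, Pow(Add(4, Add(3, 3)), -1)) = Mul(-1, Pow(Add(4, 6), -1)) = Mul(-1, Pow(10, -1)) = Mul(-1, Rational(1, 10)) = Rational(-1, 10)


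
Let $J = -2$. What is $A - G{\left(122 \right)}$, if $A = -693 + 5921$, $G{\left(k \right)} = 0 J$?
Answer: $5228$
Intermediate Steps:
$G{\left(k \right)} = 0$ ($G{\left(k \right)} = 0 \left(-2\right) = 0$)
$A = 5228$
$A - G{\left(122 \right)} = 5228 - 0 = 5228 + 0 = 5228$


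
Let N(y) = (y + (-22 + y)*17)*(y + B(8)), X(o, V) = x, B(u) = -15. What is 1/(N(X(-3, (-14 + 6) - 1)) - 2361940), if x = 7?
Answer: -1/2359956 ≈ -4.2374e-7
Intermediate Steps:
X(o, V) = 7
N(y) = (-374 + 18*y)*(-15 + y) (N(y) = (y + (-22 + y)*17)*(y - 15) = (y + (-374 + 17*y))*(-15 + y) = (-374 + 18*y)*(-15 + y))
1/(N(X(-3, (-14 + 6) - 1)) - 2361940) = 1/((5610 - 644*7 + 18*7²) - 2361940) = 1/((5610 - 4508 + 18*49) - 2361940) = 1/((5610 - 4508 + 882) - 2361940) = 1/(1984 - 2361940) = 1/(-2359956) = -1/2359956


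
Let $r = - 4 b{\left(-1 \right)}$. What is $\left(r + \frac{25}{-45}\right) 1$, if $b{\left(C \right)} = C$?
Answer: $\frac{31}{9} \approx 3.4444$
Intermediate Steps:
$r = 4$ ($r = \left(-4\right) \left(-1\right) = 4$)
$\left(r + \frac{25}{-45}\right) 1 = \left(4 + \frac{25}{-45}\right) 1 = \left(4 + 25 \left(- \frac{1}{45}\right)\right) 1 = \left(4 - \frac{5}{9}\right) 1 = \frac{31}{9} \cdot 1 = \frac{31}{9}$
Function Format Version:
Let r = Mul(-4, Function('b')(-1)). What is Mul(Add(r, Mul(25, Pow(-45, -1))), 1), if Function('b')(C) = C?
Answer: Rational(31, 9) ≈ 3.4444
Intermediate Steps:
r = 4 (r = Mul(-4, -1) = 4)
Mul(Add(r, Mul(25, Pow(-45, -1))), 1) = Mul(Add(4, Mul(25, Pow(-45, -1))), 1) = Mul(Add(4, Mul(25, Rational(-1, 45))), 1) = Mul(Add(4, Rational(-5, 9)), 1) = Mul(Rational(31, 9), 1) = Rational(31, 9)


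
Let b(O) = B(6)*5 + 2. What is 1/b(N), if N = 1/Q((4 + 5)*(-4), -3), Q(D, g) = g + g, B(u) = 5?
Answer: 1/27 ≈ 0.037037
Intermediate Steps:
Q(D, g) = 2*g
N = -⅙ (N = 1/(2*(-3)) = 1/(-6) = -⅙ ≈ -0.16667)
b(O) = 27 (b(O) = 5*5 + 2 = 25 + 2 = 27)
1/b(N) = 1/27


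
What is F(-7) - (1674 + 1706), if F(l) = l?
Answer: -3387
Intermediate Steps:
F(-7) - (1674 + 1706) = -7 - (1674 + 1706) = -7 - 1*3380 = -7 - 3380 = -3387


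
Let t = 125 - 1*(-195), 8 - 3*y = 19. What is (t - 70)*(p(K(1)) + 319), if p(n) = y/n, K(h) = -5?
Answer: 239800/3 ≈ 79933.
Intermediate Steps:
y = -11/3 (y = 8/3 - ⅓*19 = 8/3 - 19/3 = -11/3 ≈ -3.6667)
p(n) = -11/(3*n)
t = 320 (t = 125 + 195 = 320)
(t - 70)*(p(K(1)) + 319) = (320 - 70)*(-11/3/(-5) + 319) = 250*(-11/3*(-⅕) + 319) = 250*(11/15 + 319) = 250*(4796/15) = 239800/3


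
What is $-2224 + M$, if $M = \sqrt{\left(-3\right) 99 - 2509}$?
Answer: $-2224 + i \sqrt{2806} \approx -2224.0 + 52.972 i$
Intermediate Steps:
$M = i \sqrt{2806}$ ($M = \sqrt{-297 - 2509} = \sqrt{-2806} = i \sqrt{2806} \approx 52.972 i$)
$-2224 + M = -2224 + i \sqrt{2806}$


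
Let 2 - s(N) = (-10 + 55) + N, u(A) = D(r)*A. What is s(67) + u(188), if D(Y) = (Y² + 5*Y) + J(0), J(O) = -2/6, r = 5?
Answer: 27682/3 ≈ 9227.3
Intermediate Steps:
J(O) = -⅓ (J(O) = -2*⅙ = -⅓)
D(Y) = -⅓ + Y² + 5*Y (D(Y) = (Y² + 5*Y) - ⅓ = -⅓ + Y² + 5*Y)
u(A) = 149*A/3 (u(A) = (-⅓ + 5² + 5*5)*A = (-⅓ + 25 + 25)*A = 149*A/3)
s(N) = -43 - N (s(N) = 2 - ((-10 + 55) + N) = 2 - (45 + N) = 2 + (-45 - N) = -43 - N)
s(67) + u(188) = (-43 - 1*67) + (149/3)*188 = (-43 - 67) + 28012/3 = -110 + 28012/3 = 27682/3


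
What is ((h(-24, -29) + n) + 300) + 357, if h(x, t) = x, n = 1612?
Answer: 2245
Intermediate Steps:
((h(-24, -29) + n) + 300) + 357 = ((-24 + 1612) + 300) + 357 = (1588 + 300) + 357 = 1888 + 357 = 2245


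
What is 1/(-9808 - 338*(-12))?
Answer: -1/5752 ≈ -0.00017385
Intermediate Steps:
1/(-9808 - 338*(-12)) = 1/(-9808 + 4056) = 1/(-5752) = -1/5752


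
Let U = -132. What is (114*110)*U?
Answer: -1655280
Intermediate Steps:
(114*110)*U = (114*110)*(-132) = 12540*(-132) = -1655280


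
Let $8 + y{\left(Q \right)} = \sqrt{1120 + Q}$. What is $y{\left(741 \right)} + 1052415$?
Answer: $1052407 + \sqrt{1861} \approx 1.0525 \cdot 10^{6}$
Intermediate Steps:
$y{\left(Q \right)} = -8 + \sqrt{1120 + Q}$
$y{\left(741 \right)} + 1052415 = \left(-8 + \sqrt{1120 + 741}\right) + 1052415 = \left(-8 + \sqrt{1861}\right) + 1052415 = 1052407 + \sqrt{1861}$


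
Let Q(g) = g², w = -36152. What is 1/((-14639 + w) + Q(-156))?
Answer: -1/26455 ≈ -3.7800e-5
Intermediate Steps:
1/((-14639 + w) + Q(-156)) = 1/((-14639 - 36152) + (-156)²) = 1/(-50791 + 24336) = 1/(-26455) = -1/26455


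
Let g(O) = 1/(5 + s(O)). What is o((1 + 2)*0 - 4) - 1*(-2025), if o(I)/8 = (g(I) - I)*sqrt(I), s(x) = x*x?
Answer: 2025 + 1360*I/21 ≈ 2025.0 + 64.762*I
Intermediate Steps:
s(x) = x**2
g(O) = 1/(5 + O**2)
o(I) = 8*sqrt(I)*(1/(5 + I**2) - I) (o(I) = 8*((1/(5 + I**2) - I)*sqrt(I)) = 8*(sqrt(I)*(1/(5 + I**2) - I)) = 8*sqrt(I)*(1/(5 + I**2) - I))
o((1 + 2)*0 - 4) - 1*(-2025) = 8*sqrt((1 + 2)*0 - 4)*(1 - ((1 + 2)*0 - 4)*(5 + ((1 + 2)*0 - 4)**2))/(5 + ((1 + 2)*0 - 4)**2) - 1*(-2025) = 8*sqrt(3*0 - 4)*(1 - (3*0 - 4)*(5 + (3*0 - 4)**2))/(5 + (3*0 - 4)**2) + 2025 = 8*sqrt(0 - 4)*(1 - (0 - 4)*(5 + (0 - 4)**2))/(5 + (0 - 4)**2) + 2025 = 8*sqrt(-4)*(1 - 1*(-4)*(5 + (-4)**2))/(5 + (-4)**2) + 2025 = 8*(2*I)*(1 - 1*(-4)*(5 + 16))/(5 + 16) + 2025 = 8*(2*I)*(1 - 1*(-4)*21)/21 + 2025 = 8*(2*I)*(1/21)*(1 + 84) + 2025 = 8*(2*I)*(1/21)*85 + 2025 = 1360*I/21 + 2025 = 2025 + 1360*I/21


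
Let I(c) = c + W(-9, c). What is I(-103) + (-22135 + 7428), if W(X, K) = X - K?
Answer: -14716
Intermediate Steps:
I(c) = -9 (I(c) = c + (-9 - c) = -9)
I(-103) + (-22135 + 7428) = -9 + (-22135 + 7428) = -9 - 14707 = -14716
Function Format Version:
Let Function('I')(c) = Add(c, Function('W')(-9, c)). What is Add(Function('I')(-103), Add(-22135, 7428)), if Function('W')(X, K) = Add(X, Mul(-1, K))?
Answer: -14716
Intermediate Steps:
Function('I')(c) = -9 (Function('I')(c) = Add(c, Add(-9, Mul(-1, c))) = -9)
Add(Function('I')(-103), Add(-22135, 7428)) = Add(-9, Add(-22135, 7428)) = Add(-9, -14707) = -14716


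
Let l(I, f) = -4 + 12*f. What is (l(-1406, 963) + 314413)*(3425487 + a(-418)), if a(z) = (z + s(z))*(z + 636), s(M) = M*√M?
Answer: 1086885635295 - 29703234660*I*√418 ≈ 1.0869e+12 - 6.0728e+11*I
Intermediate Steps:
s(M) = M^(3/2)
a(z) = (636 + z)*(z + z^(3/2)) (a(z) = (z + z^(3/2))*(z + 636) = (z + z^(3/2))*(636 + z) = (636 + z)*(z + z^(3/2)))
(l(-1406, 963) + 314413)*(3425487 + a(-418)) = ((-4 + 12*963) + 314413)*(3425487 + ((-418)² + (-418)^(5/2) + 636*(-418) + 636*(-418)^(3/2))) = ((-4 + 11556) + 314413)*(3425487 + (174724 + 174724*I*√418 - 265848 + 636*(-418*I*√418))) = (11552 + 314413)*(3425487 + (174724 + 174724*I*√418 - 265848 - 265848*I*√418)) = 325965*(3425487 + (-91124 - 91124*I*√418)) = 325965*(3334363 - 91124*I*√418) = 1086885635295 - 29703234660*I*√418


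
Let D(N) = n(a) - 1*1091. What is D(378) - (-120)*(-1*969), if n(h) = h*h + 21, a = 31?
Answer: -116389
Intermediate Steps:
n(h) = 21 + h² (n(h) = h² + 21 = 21 + h²)
D(N) = -109 (D(N) = (21 + 31²) - 1*1091 = (21 + 961) - 1091 = 982 - 1091 = -109)
D(378) - (-120)*(-1*969) = -109 - (-120)*(-1*969) = -109 - (-120)*(-969) = -109 - 1*116280 = -109 - 116280 = -116389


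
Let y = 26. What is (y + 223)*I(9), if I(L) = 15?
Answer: 3735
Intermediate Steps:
(y + 223)*I(9) = (26 + 223)*15 = 249*15 = 3735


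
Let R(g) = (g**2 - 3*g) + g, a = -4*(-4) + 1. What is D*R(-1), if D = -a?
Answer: -51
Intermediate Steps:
a = 17 (a = 16 + 1 = 17)
R(g) = g**2 - 2*g
D = -17 (D = -1*17 = -17)
D*R(-1) = -(-17)*(-2 - 1) = -(-17)*(-3) = -17*3 = -51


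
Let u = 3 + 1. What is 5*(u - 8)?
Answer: -20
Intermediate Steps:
u = 4
5*(u - 8) = 5*(4 - 8) = 5*(-4) = -20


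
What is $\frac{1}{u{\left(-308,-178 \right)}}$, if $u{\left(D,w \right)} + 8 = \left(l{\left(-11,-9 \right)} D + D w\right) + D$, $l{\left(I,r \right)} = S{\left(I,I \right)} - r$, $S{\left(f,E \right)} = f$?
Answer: $\frac{1}{55124} \approx 1.8141 \cdot 10^{-5}$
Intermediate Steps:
$l{\left(I,r \right)} = I - r$
$u{\left(D,w \right)} = -8 - D + D w$ ($u{\left(D,w \right)} = -8 + \left(\left(\left(-11 - -9\right) D + D w\right) + D\right) = -8 + \left(\left(\left(-11 + 9\right) D + D w\right) + D\right) = -8 + \left(\left(- 2 D + D w\right) + D\right) = -8 + \left(- D + D w\right) = -8 - D + D w$)
$\frac{1}{u{\left(-308,-178 \right)}} = \frac{1}{-8 - -308 - -54824} = \frac{1}{-8 + 308 + 54824} = \frac{1}{55124}$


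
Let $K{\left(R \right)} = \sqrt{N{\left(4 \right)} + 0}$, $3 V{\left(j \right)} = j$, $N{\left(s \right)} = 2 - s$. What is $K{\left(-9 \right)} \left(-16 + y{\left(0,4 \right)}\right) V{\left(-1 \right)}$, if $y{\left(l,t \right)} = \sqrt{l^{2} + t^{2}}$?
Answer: $4 i \sqrt{2} \approx 5.6569 i$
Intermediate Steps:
$V{\left(j \right)} = \frac{j}{3}$
$K{\left(R \right)} = i \sqrt{2}$ ($K{\left(R \right)} = \sqrt{\left(2 - 4\right) + 0} = \sqrt{-2 + 0} = \sqrt{-2} = i \sqrt{2}$)
$K{\left(-9 \right)} \left(-16 + y{\left(0,4 \right)}\right) V{\left(-1 \right)} = i \sqrt{2} \left(-16 + \sqrt{0^{2} + 4^{2}}\right) \frac{1}{3} \left(-1\right) = i \sqrt{2} \left(-16 + \sqrt{0 + 16}\right) \left(- \frac{1}{3}\right) = i \sqrt{2} \left(-16 + \sqrt{16}\right) \left(- \frac{1}{3}\right) = i \sqrt{2} \left(-16 + 4\right) \left(- \frac{1}{3}\right) = i \sqrt{2} \left(\left(-12\right) \left(- \frac{1}{3}\right)\right) = i \sqrt{2} \cdot 4 = 4 i \sqrt{2}$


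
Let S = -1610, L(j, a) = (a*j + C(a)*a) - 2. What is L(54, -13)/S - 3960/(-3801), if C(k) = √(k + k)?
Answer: 215512/145705 + 13*I*√26/1610 ≈ 1.4791 + 0.041172*I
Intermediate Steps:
C(k) = √2*√k (C(k) = √(2*k) = √2*√k)
L(j, a) = -2 + a*j + √2*a^(3/2) (L(j, a) = (a*j + (√2*√a)*a) - 2 = (a*j + √2*a^(3/2)) - 2 = -2 + a*j + √2*a^(3/2))
L(54, -13)/S - 3960/(-3801) = (-2 - 13*54 + √2*(-13)^(3/2))/(-1610) - 3960/(-3801) = (-2 - 702 + √2*(-13*I*√13))*(-1/1610) - 3960*(-1/3801) = (-2 - 702 - 13*I*√26)*(-1/1610) + 1320/1267 = (-704 - 13*I*√26)*(-1/1610) + 1320/1267 = (352/805 + 13*I*√26/1610) + 1320/1267 = 215512/145705 + 13*I*√26/1610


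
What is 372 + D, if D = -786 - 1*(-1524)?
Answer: 1110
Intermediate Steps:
D = 738 (D = -786 + 1524 = 738)
372 + D = 372 + 738 = 1110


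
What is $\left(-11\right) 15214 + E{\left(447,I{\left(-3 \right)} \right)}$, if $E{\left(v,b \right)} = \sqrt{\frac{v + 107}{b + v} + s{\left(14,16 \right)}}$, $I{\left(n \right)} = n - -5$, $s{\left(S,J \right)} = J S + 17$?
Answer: $-167354 + \frac{\sqrt{48834587}}{449} \approx -1.6734 \cdot 10^{5}$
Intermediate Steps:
$s{\left(S,J \right)} = 17 + J S$
$I{\left(n \right)} = 5 + n$ ($I{\left(n \right)} = n + 5 = 5 + n$)
$E{\left(v,b \right)} = \sqrt{241 + \frac{107 + v}{b + v}}$ ($E{\left(v,b \right)} = \sqrt{\frac{v + 107}{b + v} + \left(17 + 16 \cdot 14\right)} = \sqrt{\frac{107 + v}{b + v} + \left(17 + 224\right)} = \sqrt{\frac{107 + v}{b + v} + 241} = \sqrt{241 + \frac{107 + v}{b + v}}$)
$\left(-11\right) 15214 + E{\left(447,I{\left(-3 \right)} \right)} = \left(-11\right) 15214 + \sqrt{\frac{107 + 241 \left(5 - 3\right) + 242 \cdot 447}{\left(5 - 3\right) + 447}} = -167354 + \sqrt{\frac{107 + 241 \cdot 2 + 108174}{2 + 447}} = -167354 + \sqrt{\frac{107 + 482 + 108174}{449}} = -167354 + \sqrt{\frac{1}{449} \cdot 108763} = -167354 + \sqrt{\frac{108763}{449}} = -167354 + \frac{\sqrt{48834587}}{449}$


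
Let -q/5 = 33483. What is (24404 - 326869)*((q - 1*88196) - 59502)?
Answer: 95310653545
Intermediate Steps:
q = -167415 (q = -5*33483 = -167415)
(24404 - 326869)*((q - 1*88196) - 59502) = (24404 - 326869)*((-167415 - 1*88196) - 59502) = -302465*((-167415 - 88196) - 59502) = -302465*(-255611 - 59502) = -302465*(-315113) = 95310653545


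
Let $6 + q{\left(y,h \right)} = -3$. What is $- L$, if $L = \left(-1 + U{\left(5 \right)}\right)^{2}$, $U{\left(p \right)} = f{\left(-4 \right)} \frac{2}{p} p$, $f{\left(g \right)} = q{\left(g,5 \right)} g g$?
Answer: $-83521$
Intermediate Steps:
$q{\left(y,h \right)} = -9$ ($q{\left(y,h \right)} = -6 - 3 = -9$)
$f{\left(g \right)} = - 9 g^{2}$ ($f{\left(g \right)} = - 9 g g = - 9 g^{2}$)
$U{\left(p \right)} = -288$ ($U{\left(p \right)} = - 9 \left(-4\right)^{2} \frac{2}{p} p = \left(-9\right) 16 \frac{2}{p} p = - 144 \frac{2}{p} p = - \frac{288}{p} p = -288$)
$L = 83521$ ($L = \left(-1 - 288\right)^{2} = \left(-289\right)^{2} = 83521$)
$- L = \left(-1\right) 83521 = -83521$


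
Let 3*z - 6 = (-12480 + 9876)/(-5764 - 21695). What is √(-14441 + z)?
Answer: I*√134406595587/3051 ≈ 120.16*I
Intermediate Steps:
z = 55786/27459 (z = 2 + ((-12480 + 9876)/(-5764 - 21695))/3 = 2 + (-2604/(-27459))/3 = 2 + (-2604*(-1/27459))/3 = 2 + (⅓)*(868/9153) = 2 + 868/27459 = 55786/27459 ≈ 2.0316)
√(-14441 + z) = √(-14441 + 55786/27459) = √(-396479633/27459) = I*√134406595587/3051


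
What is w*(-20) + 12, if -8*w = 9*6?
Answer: 147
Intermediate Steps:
w = -27/4 (w = -9*6/8 = -1/8*54 = -27/4 ≈ -6.7500)
w*(-20) + 12 = -27/4*(-20) + 12 = 135 + 12 = 147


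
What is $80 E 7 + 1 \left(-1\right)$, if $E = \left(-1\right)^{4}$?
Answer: $559$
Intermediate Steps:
$E = 1$
$80 E 7 + 1 \left(-1\right) = 80 \cdot 1 \cdot 7 + 1 \left(-1\right) = 80 \cdot 7 - 1 = 560 - 1 = 559$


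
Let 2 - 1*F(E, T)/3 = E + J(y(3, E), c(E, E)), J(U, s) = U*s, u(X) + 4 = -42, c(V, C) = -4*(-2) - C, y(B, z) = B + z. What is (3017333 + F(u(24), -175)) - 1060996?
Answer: 1963447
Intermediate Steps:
c(V, C) = 8 - C
u(X) = -46 (u(X) = -4 - 42 = -46)
F(E, T) = 6 - 3*E - 3*(3 + E)*(8 - E) (F(E, T) = 6 - 3*(E + (3 + E)*(8 - E)) = 6 + (-3*E - 3*(3 + E)*(8 - E)) = 6 - 3*E - 3*(3 + E)*(8 - E))
(3017333 + F(u(24), -175)) - 1060996 = (3017333 + (-66 - 18*(-46) + 3*(-46)**2)) - 1060996 = (3017333 + (-66 + 828 + 3*2116)) - 1060996 = (3017333 + (-66 + 828 + 6348)) - 1060996 = (3017333 + 7110) - 1060996 = 3024443 - 1060996 = 1963447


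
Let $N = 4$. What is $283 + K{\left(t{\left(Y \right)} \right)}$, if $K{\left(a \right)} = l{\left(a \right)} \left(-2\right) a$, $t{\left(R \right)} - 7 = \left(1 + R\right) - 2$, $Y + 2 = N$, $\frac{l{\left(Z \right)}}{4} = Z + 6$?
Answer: $-613$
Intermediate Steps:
$l{\left(Z \right)} = 24 + 4 Z$ ($l{\left(Z \right)} = 4 \left(Z + 6\right) = 4 \left(6 + Z\right) = 24 + 4 Z$)
$Y = 2$ ($Y = -2 + 4 = 2$)
$t{\left(R \right)} = 6 + R$ ($t{\left(R \right)} = 7 + \left(\left(1 + R\right) - 2\right) = 7 + \left(-1 + R\right) = 6 + R$)
$K{\left(a \right)} = a \left(-48 - 8 a\right)$ ($K{\left(a \right)} = \left(24 + 4 a\right) \left(-2\right) a = \left(-48 - 8 a\right) a = a \left(-48 - 8 a\right)$)
$283 + K{\left(t{\left(Y \right)} \right)} = 283 - 8 \left(6 + 2\right) \left(6 + \left(6 + 2\right)\right) = 283 - 64 \left(6 + 8\right) = 283 - 64 \cdot 14 = 283 - 896 = -613$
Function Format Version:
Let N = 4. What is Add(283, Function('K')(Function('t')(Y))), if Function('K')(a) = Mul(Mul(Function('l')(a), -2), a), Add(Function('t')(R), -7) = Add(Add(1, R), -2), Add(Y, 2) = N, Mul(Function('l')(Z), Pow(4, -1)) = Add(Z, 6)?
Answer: -613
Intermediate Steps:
Function('l')(Z) = Add(24, Mul(4, Z)) (Function('l')(Z) = Mul(4, Add(Z, 6)) = Mul(4, Add(6, Z)) = Add(24, Mul(4, Z)))
Y = 2 (Y = Add(-2, 4) = 2)
Function('t')(R) = Add(6, R) (Function('t')(R) = Add(7, Add(Add(1, R), -2)) = Add(7, Add(-1, R)) = Add(6, R))
Function('K')(a) = Mul(a, Add(-48, Mul(-8, a))) (Function('K')(a) = Mul(Mul(Add(24, Mul(4, a)), -2), a) = Mul(Add(-48, Mul(-8, a)), a) = Mul(a, Add(-48, Mul(-8, a))))
Add(283, Function('K')(Function('t')(Y))) = Add(283, Mul(-8, Add(6, 2), Add(6, Add(6, 2)))) = Add(283, Mul(-8, 8, Add(6, 8))) = Add(283, Mul(-8, 8, 14)) = Add(283, -896) = -613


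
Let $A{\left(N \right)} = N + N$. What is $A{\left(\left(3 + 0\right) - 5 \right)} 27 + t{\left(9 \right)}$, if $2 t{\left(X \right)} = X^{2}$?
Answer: $- \frac{135}{2} \approx -67.5$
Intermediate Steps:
$t{\left(X \right)} = \frac{X^{2}}{2}$
$A{\left(N \right)} = 2 N$
$A{\left(\left(3 + 0\right) - 5 \right)} 27 + t{\left(9 \right)} = 2 \left(\left(3 + 0\right) - 5\right) 27 + \frac{9^{2}}{2} = 2 \left(3 - 5\right) 27 + \frac{1}{2} \cdot 81 = 2 \left(-2\right) 27 + \frac{81}{2} = \left(-4\right) 27 + \frac{81}{2} = -108 + \frac{81}{2} = - \frac{135}{2}$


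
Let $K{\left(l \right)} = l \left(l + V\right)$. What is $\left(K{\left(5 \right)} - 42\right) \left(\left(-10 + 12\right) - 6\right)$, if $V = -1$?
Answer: $88$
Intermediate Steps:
$K{\left(l \right)} = l \left(-1 + l\right)$ ($K{\left(l \right)} = l \left(l - 1\right) = l \left(-1 + l\right)$)
$\left(K{\left(5 \right)} - 42\right) \left(\left(-10 + 12\right) - 6\right) = \left(5 \left(-1 + 5\right) - 42\right) \left(\left(-10 + 12\right) - 6\right) = \left(5 \cdot 4 - 42\right) \left(2 - 6\right) = \left(20 - 42\right) \left(-4\right) = \left(-22\right) \left(-4\right) = 88$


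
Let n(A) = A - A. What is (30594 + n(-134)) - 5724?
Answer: 24870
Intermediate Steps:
n(A) = 0
(30594 + n(-134)) - 5724 = (30594 + 0) - 5724 = 30594 - 5724 = 24870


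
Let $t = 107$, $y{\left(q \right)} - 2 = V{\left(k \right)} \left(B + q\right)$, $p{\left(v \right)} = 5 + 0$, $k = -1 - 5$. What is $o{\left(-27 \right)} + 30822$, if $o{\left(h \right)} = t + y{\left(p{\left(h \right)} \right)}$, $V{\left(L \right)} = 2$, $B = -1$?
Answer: $30939$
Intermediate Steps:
$k = -6$ ($k = -1 - 5 = -6$)
$p{\left(v \right)} = 5$
$y{\left(q \right)} = 2 q$ ($y{\left(q \right)} = 2 + 2 \left(-1 + q\right) = 2 + \left(-2 + 2 q\right) = 2 q$)
$o{\left(h \right)} = 117$ ($o{\left(h \right)} = 107 + 2 \cdot 5 = 107 + 10 = 117$)
$o{\left(-27 \right)} + 30822 = 117 + 30822 = 30939$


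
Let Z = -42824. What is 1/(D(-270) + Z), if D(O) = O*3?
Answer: -1/43634 ≈ -2.2918e-5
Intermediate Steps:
D(O) = 3*O
1/(D(-270) + Z) = 1/(3*(-270) - 42824) = 1/(-810 - 42824) = 1/(-43634) = -1/43634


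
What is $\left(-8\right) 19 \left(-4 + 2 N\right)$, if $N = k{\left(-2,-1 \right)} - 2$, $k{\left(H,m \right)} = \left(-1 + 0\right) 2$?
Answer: $1824$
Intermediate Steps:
$k{\left(H,m \right)} = -2$ ($k{\left(H,m \right)} = \left(-1\right) 2 = -2$)
$N = -4$ ($N = -2 - 2 = -4$)
$\left(-8\right) 19 \left(-4 + 2 N\right) = \left(-8\right) 19 \left(-4 + 2 \left(-4\right)\right) = - 152 \left(-4 - 8\right) = \left(-152\right) \left(-12\right) = 1824$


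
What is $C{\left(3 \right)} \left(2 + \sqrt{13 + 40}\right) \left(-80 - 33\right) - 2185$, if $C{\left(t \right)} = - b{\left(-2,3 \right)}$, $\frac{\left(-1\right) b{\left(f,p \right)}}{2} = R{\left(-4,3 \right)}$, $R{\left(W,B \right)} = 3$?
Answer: $-3541 - 678 \sqrt{53} \approx -8476.9$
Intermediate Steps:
$b{\left(f,p \right)} = -6$ ($b{\left(f,p \right)} = \left(-2\right) 3 = -6$)
$C{\left(t \right)} = 6$ ($C{\left(t \right)} = \left(-1\right) \left(-6\right) = 6$)
$C{\left(3 \right)} \left(2 + \sqrt{13 + 40}\right) \left(-80 - 33\right) - 2185 = 6 \left(2 + \sqrt{13 + 40}\right) \left(-80 - 33\right) - 2185 = 6 \left(2 + \sqrt{53}\right) \left(-113\right) - 2185 = 6 \left(-226 - 113 \sqrt{53}\right) - 2185 = \left(-1356 - 678 \sqrt{53}\right) - 2185 = -3541 - 678 \sqrt{53}$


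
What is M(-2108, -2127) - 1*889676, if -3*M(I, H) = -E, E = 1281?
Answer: -889249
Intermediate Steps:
M(I, H) = 427 (M(I, H) = -(-1)*1281/3 = -⅓*(-1281) = 427)
M(-2108, -2127) - 1*889676 = 427 - 1*889676 = 427 - 889676 = -889249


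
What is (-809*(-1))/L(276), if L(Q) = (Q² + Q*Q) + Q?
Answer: 809/152628 ≈ 0.0053005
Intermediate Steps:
L(Q) = Q + 2*Q² (L(Q) = (Q² + Q²) + Q = 2*Q² + Q = Q + 2*Q²)
(-809*(-1))/L(276) = (-809*(-1))/((276*(1 + 2*276))) = 809/((276*(1 + 552))) = 809/((276*553)) = 809/152628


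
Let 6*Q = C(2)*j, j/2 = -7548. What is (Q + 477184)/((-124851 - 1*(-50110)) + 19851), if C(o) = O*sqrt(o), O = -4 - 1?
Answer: -238592/27445 - 1258*sqrt(2)/5489 ≈ -9.0176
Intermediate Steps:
O = -5
C(o) = -5*sqrt(o)
j = -15096 (j = 2*(-7548) = -15096)
Q = 12580*sqrt(2) (Q = (-5*sqrt(2)*(-15096))/6 = (75480*sqrt(2))/6 = 12580*sqrt(2) ≈ 17791.)
(Q + 477184)/((-124851 - 1*(-50110)) + 19851) = (12580*sqrt(2) + 477184)/((-124851 - 1*(-50110)) + 19851) = (477184 + 12580*sqrt(2))/((-124851 + 50110) + 19851) = (477184 + 12580*sqrt(2))/(-74741 + 19851) = (477184 + 12580*sqrt(2))/(-54890) = (477184 + 12580*sqrt(2))*(-1/54890) = -238592/27445 - 1258*sqrt(2)/5489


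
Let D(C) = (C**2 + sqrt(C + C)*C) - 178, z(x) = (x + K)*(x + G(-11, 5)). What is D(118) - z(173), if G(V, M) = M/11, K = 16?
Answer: -209406/11 + 236*sqrt(59) ≈ -17224.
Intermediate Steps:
G(V, M) = M/11 (G(V, M) = M*(1/11) = M/11)
z(x) = (16 + x)*(5/11 + x) (z(x) = (x + 16)*(x + (1/11)*5) = (16 + x)*(x + 5/11) = (16 + x)*(5/11 + x))
D(C) = -178 + C**2 + sqrt(2)*C**(3/2) (D(C) = (C**2 + sqrt(2*C)*C) - 178 = (C**2 + (sqrt(2)*sqrt(C))*C) - 178 = (C**2 + sqrt(2)*C**(3/2)) - 178 = -178 + C**2 + sqrt(2)*C**(3/2))
D(118) - z(173) = (-178 + 118**2 + sqrt(2)*118**(3/2)) - (80/11 + 173**2 + (181/11)*173) = (-178 + 13924 + sqrt(2)*(118*sqrt(118))) - (80/11 + 29929 + 31313/11) = (-178 + 13924 + 236*sqrt(59)) - 1*360612/11 = (13746 + 236*sqrt(59)) - 360612/11 = -209406/11 + 236*sqrt(59)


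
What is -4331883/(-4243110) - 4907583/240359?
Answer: -6594069145711/339956558830 ≈ -19.397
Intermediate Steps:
-4331883/(-4243110) - 4907583/240359 = -4331883*(-1/4243110) - 4907583*1/240359 = 1443961/1414370 - 4907583/240359 = -6594069145711/339956558830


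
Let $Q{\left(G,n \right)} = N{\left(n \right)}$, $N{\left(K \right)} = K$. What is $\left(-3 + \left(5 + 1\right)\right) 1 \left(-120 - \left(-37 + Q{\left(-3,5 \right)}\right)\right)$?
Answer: $-264$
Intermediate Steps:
$Q{\left(G,n \right)} = n$
$\left(-3 + \left(5 + 1\right)\right) 1 \left(-120 - \left(-37 + Q{\left(-3,5 \right)}\right)\right) = \left(-3 + \left(5 + 1\right)\right) 1 \left(-120 + \left(37 - 5\right)\right) = \left(-3 + 6\right) 1 \left(-120 + \left(37 - 5\right)\right) = 3 \cdot 1 \left(-120 + 32\right) = 3 \left(-88\right) = -264$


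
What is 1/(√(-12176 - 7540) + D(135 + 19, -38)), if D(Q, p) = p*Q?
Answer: -1463/8566405 - I*√4929/17132810 ≈ -0.00017078 - 4.0978e-6*I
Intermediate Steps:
D(Q, p) = Q*p
1/(√(-12176 - 7540) + D(135 + 19, -38)) = 1/(√(-12176 - 7540) + (135 + 19)*(-38)) = 1/(√(-19716) + 154*(-38)) = 1/(2*I*√4929 - 5852) = 1/(-5852 + 2*I*√4929)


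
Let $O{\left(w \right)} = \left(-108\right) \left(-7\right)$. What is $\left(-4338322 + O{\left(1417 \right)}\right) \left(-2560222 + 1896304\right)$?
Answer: $2879788143588$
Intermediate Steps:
$O{\left(w \right)} = 756$
$\left(-4338322 + O{\left(1417 \right)}\right) \left(-2560222 + 1896304\right) = \left(-4338322 + 756\right) \left(-2560222 + 1896304\right) = \left(-4337566\right) \left(-663918\right) = 2879788143588$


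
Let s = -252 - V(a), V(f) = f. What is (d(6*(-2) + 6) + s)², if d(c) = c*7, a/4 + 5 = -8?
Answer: 58564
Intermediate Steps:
a = -52 (a = -20 + 4*(-8) = -20 - 32 = -52)
d(c) = 7*c
s = -200 (s = -252 - 1*(-52) = -252 + 52 = -200)
(d(6*(-2) + 6) + s)² = (7*(6*(-2) + 6) - 200)² = (7*(-12 + 6) - 200)² = (7*(-6) - 200)² = (-42 - 200)² = (-242)² = 58564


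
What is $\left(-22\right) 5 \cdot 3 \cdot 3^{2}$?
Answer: $-2970$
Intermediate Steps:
$\left(-22\right) 5 \cdot 3 \cdot 3^{2} = - 110 \cdot 3 \cdot 9 = \left(-110\right) 27 = -2970$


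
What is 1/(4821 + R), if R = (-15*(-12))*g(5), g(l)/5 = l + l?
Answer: 1/13821 ≈ 7.2354e-5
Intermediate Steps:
g(l) = 10*l (g(l) = 5*(l + l) = 5*(2*l) = 10*l)
R = 9000 (R = (-15*(-12))*(10*5) = 180*50 = 9000)
1/(4821 + R) = 1/(4821 + 9000) = 1/13821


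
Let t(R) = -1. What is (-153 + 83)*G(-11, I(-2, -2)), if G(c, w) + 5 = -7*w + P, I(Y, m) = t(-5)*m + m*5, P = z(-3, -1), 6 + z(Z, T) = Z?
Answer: -2940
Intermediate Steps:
z(Z, T) = -6 + Z
P = -9 (P = -6 - 3 = -9)
I(Y, m) = 4*m (I(Y, m) = -m + m*5 = -m + 5*m = 4*m)
G(c, w) = -14 - 7*w (G(c, w) = -5 + (-7*w - 9) = -5 + (-9 - 7*w) = -14 - 7*w)
(-153 + 83)*G(-11, I(-2, -2)) = (-153 + 83)*(-14 - 28*(-2)) = -70*(-14 - 7*(-8)) = -70*(-14 + 56) = -70*42 = -2940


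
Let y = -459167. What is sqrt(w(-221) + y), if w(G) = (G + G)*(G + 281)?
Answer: I*sqrt(485687) ≈ 696.91*I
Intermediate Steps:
w(G) = 2*G*(281 + G) (w(G) = (2*G)*(281 + G) = 2*G*(281 + G))
sqrt(w(-221) + y) = sqrt(2*(-221)*(281 - 221) - 459167) = sqrt(2*(-221)*60 - 459167) = sqrt(-26520 - 459167) = sqrt(-485687) = I*sqrt(485687)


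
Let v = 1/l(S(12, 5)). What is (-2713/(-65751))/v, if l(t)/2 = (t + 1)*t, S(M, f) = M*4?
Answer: 607712/3131 ≈ 194.10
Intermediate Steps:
S(M, f) = 4*M
l(t) = 2*t*(1 + t) (l(t) = 2*((t + 1)*t) = 2*((1 + t)*t) = 2*(t*(1 + t)) = 2*t*(1 + t))
v = 1/4704 (v = 1/(2*(4*12)*(1 + 4*12)) = 1/(2*48*(1 + 48)) = 1/(2*48*49) = 1/4704 ≈ 0.00021259)
(-2713/(-65751))/v = (-2713/(-65751))/(1/4704) = -2713*(-1)/65751*4704 = -1*(-2713/65751)*4704 = (2713/65751)*4704 = 607712/3131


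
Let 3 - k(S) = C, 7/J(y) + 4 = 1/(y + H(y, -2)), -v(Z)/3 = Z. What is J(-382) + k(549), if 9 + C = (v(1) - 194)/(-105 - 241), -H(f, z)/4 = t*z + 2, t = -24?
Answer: 7801591/805834 ≈ 9.6814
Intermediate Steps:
v(Z) = -3*Z
H(f, z) = -8 + 96*z (H(f, z) = -4*(-24*z + 2) = -4*(2 - 24*z) = -8 + 96*z)
J(y) = 7/(-4 + 1/(-200 + y)) (J(y) = 7/(-4 + 1/(y + (-8 + 96*(-2)))) = 7/(-4 + 1/(y + (-8 - 192))) = 7/(-4 + 1/(y - 200)) = 7/(-4 + 1/(-200 + y)))
C = -2917/346 (C = -9 + (-3*1 - 194)/(-105 - 241) = -9 + (-3 - 194)/(-346) = -9 - 197*(-1/346) = -9 + 197/346 = -2917/346 ≈ -8.4306)
k(S) = 3955/346 (k(S) = 3 - 1*(-2917/346) = 3 + 2917/346 = 3955/346)
J(-382) + k(549) = 7*(200 - 1*(-382))/(-801 + 4*(-382)) + 3955/346 = 7*(200 + 382)/(-801 - 1528) + 3955/346 = 7*582/(-2329) + 3955/346 = 7*(-1/2329)*582 + 3955/346 = -4074/2329 + 3955/346 = 7801591/805834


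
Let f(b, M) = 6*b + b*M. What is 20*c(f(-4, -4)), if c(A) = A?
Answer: -160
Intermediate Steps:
f(b, M) = 6*b + M*b
20*c(f(-4, -4)) = 20*(-4*(6 - 4)) = 20*(-4*2) = 20*(-8) = -160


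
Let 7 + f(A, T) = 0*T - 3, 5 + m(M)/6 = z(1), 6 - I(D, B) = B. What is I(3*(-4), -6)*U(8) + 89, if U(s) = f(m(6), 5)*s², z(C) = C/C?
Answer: -7591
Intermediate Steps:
z(C) = 1
I(D, B) = 6 - B
m(M) = -24 (m(M) = -30 + 6*1 = -30 + 6 = -24)
f(A, T) = -10 (f(A, T) = -7 + (0*T - 3) = -7 + (0 - 3) = -7 - 3 = -10)
U(s) = -10*s²
I(3*(-4), -6)*U(8) + 89 = (6 - 1*(-6))*(-10*8²) + 89 = (6 + 6)*(-10*64) + 89 = 12*(-640) + 89 = -7680 + 89 = -7591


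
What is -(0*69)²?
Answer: 0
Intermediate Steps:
-(0*69)² = -1*0² = -1*0 = 0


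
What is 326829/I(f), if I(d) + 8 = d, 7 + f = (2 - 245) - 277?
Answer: -326829/535 ≈ -610.90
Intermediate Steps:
f = -527 (f = -7 + ((2 - 245) - 277) = -7 + (-243 - 277) = -7 - 520 = -527)
I(d) = -8 + d
326829/I(f) = 326829/(-8 - 527) = 326829/(-535) = 326829*(-1/535) = -326829/535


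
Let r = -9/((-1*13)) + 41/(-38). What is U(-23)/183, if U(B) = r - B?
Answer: 11171/90402 ≈ 0.12357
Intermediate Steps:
r = -191/494 (r = -9/(-13) + 41*(-1/38) = -9*(-1/13) - 41/38 = 9/13 - 41/38 = -191/494 ≈ -0.38664)
U(B) = -191/494 - B
U(-23)/183 = (-191/494 - 1*(-23))/183 = (-191/494 + 23)*(1/183) = (11171/494)*(1/183) = 11171/90402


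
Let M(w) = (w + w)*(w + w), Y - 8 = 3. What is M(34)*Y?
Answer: 50864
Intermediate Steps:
Y = 11 (Y = 8 + 3 = 11)
M(w) = 4*w² (M(w) = (2*w)*(2*w) = 4*w²)
M(34)*Y = (4*34²)*11 = (4*1156)*11 = 4624*11 = 50864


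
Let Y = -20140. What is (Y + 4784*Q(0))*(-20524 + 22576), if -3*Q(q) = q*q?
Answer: -41327280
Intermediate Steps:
Q(q) = -q²/3 (Q(q) = -q*q/3 = -q²/3)
(Y + 4784*Q(0))*(-20524 + 22576) = (-20140 + 4784*(-⅓*0²))*(-20524 + 22576) = (-20140 + 4784*(-⅓*0))*2052 = (-20140 + 4784*0)*2052 = (-20140 + 0)*2052 = -20140*2052 = -41327280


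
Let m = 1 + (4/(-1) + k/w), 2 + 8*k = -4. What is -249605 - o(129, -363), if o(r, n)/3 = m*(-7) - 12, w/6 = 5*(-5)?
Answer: -49926379/200 ≈ -2.4963e+5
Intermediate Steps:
k = -¾ (k = -¼ + (⅛)*(-4) = -¼ - ½ = -¾ ≈ -0.75000)
w = -150 (w = 6*(5*(-5)) = 6*(-25) = -150)
m = -599/200 (m = 1 + (4/(-1) - ¾/(-150)) = 1 + (4*(-1) - ¾*(-1/150)) = 1 + (-4 + 1/200) = 1 - 799/200 = -599/200 ≈ -2.9950)
o(r, n) = 5379/200 (o(r, n) = 3*(-599/200*(-7) - 12) = 3*(4193/200 - 12) = 3*(1793/200) = 5379/200)
-249605 - o(129, -363) = -249605 - 1*5379/200 = -249605 - 5379/200 = -49926379/200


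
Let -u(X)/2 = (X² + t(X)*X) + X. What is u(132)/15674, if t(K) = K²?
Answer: -2317524/7837 ≈ -295.72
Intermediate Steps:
u(X) = -2*X - 2*X² - 2*X³ (u(X) = -2*((X² + X²*X) + X) = -2*((X² + X³) + X) = -2*(X + X² + X³) = -2*X - 2*X² - 2*X³)
u(132)/15674 = -2*132*(1 + 132 + 132²)/15674 = -2*132*(1 + 132 + 17424)*(1/15674) = -2*132*17557*(1/15674) = -4635048*1/15674 = -2317524/7837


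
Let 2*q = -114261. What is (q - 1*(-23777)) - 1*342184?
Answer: -751075/2 ≈ -3.7554e+5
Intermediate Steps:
q = -114261/2 (q = (½)*(-114261) = -114261/2 ≈ -57131.)
(q - 1*(-23777)) - 1*342184 = (-114261/2 - 1*(-23777)) - 1*342184 = (-114261/2 + 23777) - 342184 = -66707/2 - 342184 = -751075/2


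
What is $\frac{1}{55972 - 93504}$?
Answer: $- \frac{1}{37532} \approx -2.6644 \cdot 10^{-5}$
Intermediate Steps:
$\frac{1}{55972 - 93504} = \frac{1}{-37532} = - \frac{1}{37532}$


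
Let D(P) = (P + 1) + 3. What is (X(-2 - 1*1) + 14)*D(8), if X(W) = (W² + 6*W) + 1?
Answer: 72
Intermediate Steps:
X(W) = 1 + W² + 6*W
D(P) = 4 + P (D(P) = (1 + P) + 3 = 4 + P)
(X(-2 - 1*1) + 14)*D(8) = ((1 + (-2 - 1*1)² + 6*(-2 - 1*1)) + 14)*(4 + 8) = ((1 + (-2 - 1)² + 6*(-2 - 1)) + 14)*12 = ((1 + (-3)² + 6*(-3)) + 14)*12 = ((1 + 9 - 18) + 14)*12 = (-8 + 14)*12 = 6*12 = 72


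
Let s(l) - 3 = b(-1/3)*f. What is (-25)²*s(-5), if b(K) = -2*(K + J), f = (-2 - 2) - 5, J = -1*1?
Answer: -13125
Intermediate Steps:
J = -1
f = -9 (f = -4 - 5 = -9)
b(K) = 2 - 2*K (b(K) = -2*(K - 1) = -2*(-1 + K) = 2 - 2*K)
s(l) = -21 (s(l) = 3 + (2 - (-2)/3)*(-9) = 3 + (2 - 2*(-⅓))*(-9) = 3 + (2 + ⅔)*(-9) = 3 + (8/3)*(-9) = 3 - 24 = -21)
(-25)²*s(-5) = (-25)²*(-21) = 625*(-21) = -13125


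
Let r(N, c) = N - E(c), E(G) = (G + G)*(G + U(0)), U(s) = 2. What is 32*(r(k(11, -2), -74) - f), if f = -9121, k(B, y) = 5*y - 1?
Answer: -49472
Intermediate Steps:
k(B, y) = -1 + 5*y
E(G) = 2*G*(2 + G) (E(G) = (G + G)*(G + 2) = (2*G)*(2 + G) = 2*G*(2 + G))
r(N, c) = N - 2*c*(2 + c)
32*(r(k(11, -2), -74) - f) = 32*(((-1 + 5*(-2)) - 2*(-74)*(2 - 74)) - 1*(-9121)) = 32*(((-1 - 10) - 2*(-74)*(-72)) + 9121) = 32*((-11 - 10656) + 9121) = 32*(-10667 + 9121) = 32*(-1546) = -49472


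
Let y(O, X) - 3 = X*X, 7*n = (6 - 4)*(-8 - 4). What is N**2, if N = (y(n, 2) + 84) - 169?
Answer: 6084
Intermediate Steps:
n = -24/7 (n = ((6 - 4)*(-8 - 4))/7 = (2*(-12))/7 = (1/7)*(-24) = -24/7 ≈ -3.4286)
y(O, X) = 3 + X**2 (y(O, X) = 3 + X*X = 3 + X**2)
N = -78 (N = ((3 + 2**2) + 84) - 169 = ((3 + 4) + 84) - 169 = (7 + 84) - 169 = 91 - 169 = -78)
N**2 = (-78)**2 = 6084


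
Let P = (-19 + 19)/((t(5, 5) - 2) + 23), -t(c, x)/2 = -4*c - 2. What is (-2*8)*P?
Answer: 0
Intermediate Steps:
t(c, x) = 4 + 8*c (t(c, x) = -2*(-4*c - 2) = -2*(-2 - 4*c) = 4 + 8*c)
P = 0 (P = (-19 + 19)/(((4 + 8*5) - 2) + 23) = 0/(((4 + 40) - 2) + 23) = 0/((44 - 2) + 23) = 0/(42 + 23) = 0/65 = 0*(1/65) = 0)
(-2*8)*P = -2*8*0 = -16*0 = 0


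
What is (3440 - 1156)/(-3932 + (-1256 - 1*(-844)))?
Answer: -571/1086 ≈ -0.52578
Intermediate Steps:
(3440 - 1156)/(-3932 + (-1256 - 1*(-844))) = 2284/(-3932 + (-1256 + 844)) = 2284/(-3932 - 412) = 2284/(-4344) = 2284*(-1/4344) = -571/1086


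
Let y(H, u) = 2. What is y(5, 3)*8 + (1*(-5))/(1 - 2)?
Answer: 21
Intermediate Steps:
y(5, 3)*8 + (1*(-5))/(1 - 2) = 2*8 + (1*(-5))/(1 - 2) = 16 - 5/(-1) = 16 - 5*(-1) = 16 + 5 = 21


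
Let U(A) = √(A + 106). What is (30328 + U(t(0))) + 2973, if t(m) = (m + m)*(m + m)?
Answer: 33301 + √106 ≈ 33311.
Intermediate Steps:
t(m) = 4*m² (t(m) = (2*m)*(2*m) = 4*m²)
U(A) = √(106 + A)
(30328 + U(t(0))) + 2973 = (30328 + √(106 + 4*0²)) + 2973 = (30328 + √(106 + 4*0)) + 2973 = (30328 + √(106 + 0)) + 2973 = (30328 + √106) + 2973 = 33301 + √106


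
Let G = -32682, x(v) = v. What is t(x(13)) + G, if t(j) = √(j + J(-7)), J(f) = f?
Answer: -32682 + √6 ≈ -32680.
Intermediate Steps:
t(j) = √(-7 + j) (t(j) = √(j - 7) = √(-7 + j))
t(x(13)) + G = √(-7 + 13) - 32682 = √6 - 32682 = -32682 + √6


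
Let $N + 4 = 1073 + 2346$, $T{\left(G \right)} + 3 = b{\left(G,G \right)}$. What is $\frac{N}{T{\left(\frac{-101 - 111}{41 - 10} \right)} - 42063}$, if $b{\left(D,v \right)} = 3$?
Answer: $- \frac{3415}{42063} \approx -0.081188$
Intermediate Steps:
$T{\left(G \right)} = 0$ ($T{\left(G \right)} = -3 + 3 = 0$)
$N = 3415$ ($N = -4 + \left(1073 + 2346\right) = -4 + 3419 = 3415$)
$\frac{N}{T{\left(\frac{-101 - 111}{41 - 10} \right)} - 42063} = \frac{3415}{0 - 42063} = \frac{3415}{-42063} = 3415 \left(- \frac{1}{42063}\right) = - \frac{3415}{42063}$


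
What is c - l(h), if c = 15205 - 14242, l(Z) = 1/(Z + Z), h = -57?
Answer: 109783/114 ≈ 963.01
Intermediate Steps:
l(Z) = 1/(2*Z)
c = 963
c - l(h) = 963 - 1/(2*(-57)) = 963 - (-1)/(2*57) = 963 - 1*(-1/114) = 963 + 1/114 = 109783/114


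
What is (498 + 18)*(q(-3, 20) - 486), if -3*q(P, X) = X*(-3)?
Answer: -240456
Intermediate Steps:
q(P, X) = X (q(P, X) = -X*(-3)/3 = -(-1)*X = X)
(498 + 18)*(q(-3, 20) - 486) = (498 + 18)*(20 - 486) = 516*(-466) = -240456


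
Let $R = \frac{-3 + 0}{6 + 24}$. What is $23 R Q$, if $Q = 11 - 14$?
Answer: $\frac{69}{10} \approx 6.9$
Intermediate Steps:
$R = - \frac{1}{10}$ ($R = - \frac{3}{30} = \left(-3\right) \frac{1}{30} = - \frac{1}{10} \approx -0.1$)
$Q = -3$ ($Q = 11 - 14 = -3$)
$23 R Q = 23 \left(- \frac{1}{10}\right) \left(-3\right) = \left(- \frac{23}{10}\right) \left(-3\right) = \frac{69}{10}$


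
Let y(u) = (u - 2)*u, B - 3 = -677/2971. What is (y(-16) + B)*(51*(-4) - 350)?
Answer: -478591736/2971 ≈ -1.6109e+5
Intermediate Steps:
B = 8236/2971 (B = 3 - 677/2971 = 8236/2971 ≈ 2.7721)
y(u) = u*(-2 + u) (y(u) = (-2 + u)*u = u*(-2 + u))
(y(-16) + B)*(51*(-4) - 350) = (-16*(-2 - 16) + 8236/2971)*(51*(-4) - 350) = (-16*(-18) + 8236/2971)*(-204 - 350) = (288 + 8236/2971)*(-554) = (863884/2971)*(-554) = -478591736/2971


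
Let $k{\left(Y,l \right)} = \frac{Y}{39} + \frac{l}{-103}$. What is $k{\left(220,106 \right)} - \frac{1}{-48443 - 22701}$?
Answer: $\frac{1318017761}{285785448} \approx 4.6119$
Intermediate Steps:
$k{\left(Y,l \right)} = - \frac{l}{103} + \frac{Y}{39}$ ($k{\left(Y,l \right)} = Y \frac{1}{39} + l \left(- \frac{1}{103}\right) = \frac{Y}{39} - \frac{l}{103} = - \frac{l}{103} + \frac{Y}{39}$)
$k{\left(220,106 \right)} - \frac{1}{-48443 - 22701} = \left(\left(- \frac{1}{103}\right) 106 + \frac{1}{39} \cdot 220\right) - \frac{1}{-48443 - 22701} = \left(- \frac{106}{103} + \frac{220}{39}\right) - \frac{1}{-71144} = \frac{18526}{4017} - - \frac{1}{71144} = \frac{18526}{4017} + \frac{1}{71144} = \frac{1318017761}{285785448}$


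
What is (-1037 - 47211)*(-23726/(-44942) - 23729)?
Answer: 25725954027008/22471 ≈ 1.1449e+9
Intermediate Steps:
(-1037 - 47211)*(-23726/(-44942) - 23729) = -48248*(-23726*(-1/44942) - 23729) = -48248*(11863/22471 - 23729) = -48248*(-533202496/22471) = 25725954027008/22471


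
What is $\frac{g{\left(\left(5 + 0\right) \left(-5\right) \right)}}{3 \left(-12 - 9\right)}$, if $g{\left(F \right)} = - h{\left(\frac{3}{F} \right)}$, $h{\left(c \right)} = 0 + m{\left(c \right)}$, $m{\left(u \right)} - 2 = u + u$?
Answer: $\frac{44}{1575} \approx 0.027937$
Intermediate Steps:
$m{\left(u \right)} = 2 + 2 u$ ($m{\left(u \right)} = 2 + \left(u + u\right) = 2 + 2 u$)
$h{\left(c \right)} = 2 + 2 c$ ($h{\left(c \right)} = 0 + \left(2 + 2 c\right) = 2 + 2 c$)
$g{\left(F \right)} = -2 - \frac{6}{F}$ ($g{\left(F \right)} = - (2 + 2 \frac{3}{F}) = - (2 + \frac{6}{F}) = -2 - \frac{6}{F}$)
$\frac{g{\left(\left(5 + 0\right) \left(-5\right) \right)}}{3 \left(-12 - 9\right)} = \frac{-2 - \frac{6}{\left(5 + 0\right) \left(-5\right)}}{3 \left(-12 - 9\right)} = \frac{-2 - \frac{6}{5 \left(-5\right)}}{3 \left(-21\right)} = \frac{-2 - \frac{6}{-25}}{-63} = \left(-2 - - \frac{6}{25}\right) \left(- \frac{1}{63}\right) = \left(-2 + \frac{6}{25}\right) \left(- \frac{1}{63}\right) = \left(- \frac{44}{25}\right) \left(- \frac{1}{63}\right) = \frac{44}{1575}$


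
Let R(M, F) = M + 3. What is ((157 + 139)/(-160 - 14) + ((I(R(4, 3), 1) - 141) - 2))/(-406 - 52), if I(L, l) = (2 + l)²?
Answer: 5903/19923 ≈ 0.29629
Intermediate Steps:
R(M, F) = 3 + M
((157 + 139)/(-160 - 14) + ((I(R(4, 3), 1) - 141) - 2))/(-406 - 52) = ((157 + 139)/(-160 - 14) + (((2 + 1)² - 141) - 2))/(-406 - 52) = (296/(-174) + ((3² - 141) - 2))/(-458) = (296*(-1/174) + ((9 - 141) - 2))*(-1/458) = (-148/87 + (-132 - 2))*(-1/458) = (-148/87 - 134)*(-1/458) = -11806/87*(-1/458) = 5903/19923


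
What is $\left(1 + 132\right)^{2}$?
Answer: $17689$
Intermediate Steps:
$\left(1 + 132\right)^{2} = 133^{2} = 17689$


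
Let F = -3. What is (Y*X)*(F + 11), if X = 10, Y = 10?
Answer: 800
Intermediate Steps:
(Y*X)*(F + 11) = (10*10)*(-3 + 11) = 100*8 = 800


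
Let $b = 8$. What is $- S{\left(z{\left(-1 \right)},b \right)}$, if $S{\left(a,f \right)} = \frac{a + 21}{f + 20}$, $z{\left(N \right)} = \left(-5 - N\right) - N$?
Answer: $- \frac{9}{14} \approx -0.64286$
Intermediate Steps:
$z{\left(N \right)} = -5 - 2 N$
$S{\left(a,f \right)} = \frac{21 + a}{20 + f}$
$- S{\left(z{\left(-1 \right)},b \right)} = - \frac{21 - 3}{20 + 8} = - \frac{21 + \left(-5 + 2\right)}{28} = - \frac{21 - 3}{28} = - \frac{18}{28} = \left(-1\right) \frac{9}{14} = - \frac{9}{14}$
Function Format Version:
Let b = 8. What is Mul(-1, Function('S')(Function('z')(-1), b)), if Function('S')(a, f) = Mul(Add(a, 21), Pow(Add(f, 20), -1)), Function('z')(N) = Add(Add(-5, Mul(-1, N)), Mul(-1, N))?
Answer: Rational(-9, 14) ≈ -0.64286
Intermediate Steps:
Function('z')(N) = Add(-5, Mul(-2, N))
Function('S')(a, f) = Mul(Pow(Add(20, f), -1), Add(21, a)) (Function('S')(a, f) = Mul(Add(21, a), Pow(Add(20, f), -1)) = Mul(Pow(Add(20, f), -1), Add(21, a)))
Mul(-1, Function('S')(Function('z')(-1), b)) = Mul(-1, Mul(Pow(Add(20, 8), -1), Add(21, Add(-5, Mul(-2, -1))))) = Mul(-1, Mul(Pow(28, -1), Add(21, Add(-5, 2)))) = Mul(-1, Mul(Rational(1, 28), Add(21, -3))) = Mul(-1, Mul(Rational(1, 28), 18)) = Mul(-1, Rational(9, 14)) = Rational(-9, 14)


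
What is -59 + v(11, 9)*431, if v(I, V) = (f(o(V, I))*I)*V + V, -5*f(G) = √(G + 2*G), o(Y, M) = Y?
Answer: 3820 - 128007*√3/5 ≈ -40523.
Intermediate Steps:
f(G) = -√3*√G/5 (f(G) = -√(G + 2*G)/5 = -√3*√G/5)
v(I, V) = V - I*√3*V^(3/2)/5 (v(I, V) = ((-√3*√V/5)*I)*V + V = (-I*√3*√V/5)*V + V = -I*√3*V^(3/2)/5 + V = V - I*√3*V^(3/2)/5)
-59 + v(11, 9)*431 = -59 + (9 - ⅕*11*√3*9^(3/2))*431 = -59 + (9 - ⅕*11*√3*27)*431 = -59 + (9 - 297*√3/5)*431 = -59 + (3879 - 128007*√3/5) = 3820 - 128007*√3/5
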